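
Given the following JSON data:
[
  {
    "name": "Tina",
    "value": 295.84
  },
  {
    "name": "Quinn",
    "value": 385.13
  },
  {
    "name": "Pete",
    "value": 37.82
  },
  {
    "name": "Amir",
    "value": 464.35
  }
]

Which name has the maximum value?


Comparing values:
  Tina: 295.84
  Quinn: 385.13
  Pete: 37.82
  Amir: 464.35
Maximum: Amir (464.35)

ANSWER: Amir


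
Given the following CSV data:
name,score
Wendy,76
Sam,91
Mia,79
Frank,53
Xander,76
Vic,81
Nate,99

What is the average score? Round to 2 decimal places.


Scores: 76, 91, 79, 53, 76, 81, 99
Sum = 555
Count = 7
Average = 555 / 7 = 79.29

ANSWER: 79.29


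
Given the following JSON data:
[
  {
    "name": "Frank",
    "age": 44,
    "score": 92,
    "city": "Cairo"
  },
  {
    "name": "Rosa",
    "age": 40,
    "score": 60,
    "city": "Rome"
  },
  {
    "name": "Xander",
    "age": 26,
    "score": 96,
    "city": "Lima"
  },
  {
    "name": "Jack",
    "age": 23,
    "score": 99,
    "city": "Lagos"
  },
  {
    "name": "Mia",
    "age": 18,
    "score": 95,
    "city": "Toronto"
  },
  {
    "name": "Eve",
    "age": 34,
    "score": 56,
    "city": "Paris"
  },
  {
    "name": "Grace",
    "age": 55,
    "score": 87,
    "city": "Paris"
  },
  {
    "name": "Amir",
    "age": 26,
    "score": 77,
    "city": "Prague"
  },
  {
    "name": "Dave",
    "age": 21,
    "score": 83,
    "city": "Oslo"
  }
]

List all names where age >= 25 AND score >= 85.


Checking both conditions:
  Frank (age=44, score=92) -> YES
  Rosa (age=40, score=60) -> no
  Xander (age=26, score=96) -> YES
  Jack (age=23, score=99) -> no
  Mia (age=18, score=95) -> no
  Eve (age=34, score=56) -> no
  Grace (age=55, score=87) -> YES
  Amir (age=26, score=77) -> no
  Dave (age=21, score=83) -> no


ANSWER: Frank, Xander, Grace


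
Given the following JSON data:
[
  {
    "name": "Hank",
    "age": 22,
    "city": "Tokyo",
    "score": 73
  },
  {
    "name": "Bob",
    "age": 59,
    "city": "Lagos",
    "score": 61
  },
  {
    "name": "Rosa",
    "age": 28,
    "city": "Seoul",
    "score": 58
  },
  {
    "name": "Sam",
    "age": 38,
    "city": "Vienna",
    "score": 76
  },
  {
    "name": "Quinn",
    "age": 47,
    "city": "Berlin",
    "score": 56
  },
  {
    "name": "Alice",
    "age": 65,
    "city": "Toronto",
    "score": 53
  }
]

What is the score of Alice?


Looking up record where name = Alice
Record index: 5
Field 'score' = 53

ANSWER: 53


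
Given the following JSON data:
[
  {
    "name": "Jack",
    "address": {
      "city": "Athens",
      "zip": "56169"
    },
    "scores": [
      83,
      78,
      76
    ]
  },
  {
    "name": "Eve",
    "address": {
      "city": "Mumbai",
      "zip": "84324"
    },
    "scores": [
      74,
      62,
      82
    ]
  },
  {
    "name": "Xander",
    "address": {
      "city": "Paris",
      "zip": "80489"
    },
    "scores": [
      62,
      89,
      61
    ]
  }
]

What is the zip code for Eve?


Path: records[1].address.zip
Value: 84324

ANSWER: 84324


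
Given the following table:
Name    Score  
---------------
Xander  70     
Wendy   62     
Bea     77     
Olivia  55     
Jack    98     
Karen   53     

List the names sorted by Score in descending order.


Sorting by Score (descending):
  Jack: 98
  Bea: 77
  Xander: 70
  Wendy: 62
  Olivia: 55
  Karen: 53


ANSWER: Jack, Bea, Xander, Wendy, Olivia, Karen


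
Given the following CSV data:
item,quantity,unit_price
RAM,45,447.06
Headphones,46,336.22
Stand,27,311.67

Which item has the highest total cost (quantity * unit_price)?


Computing row totals:
  RAM: 20117.7
  Headphones: 15466.12
  Stand: 8415.09
Maximum: RAM (20117.7)

ANSWER: RAM


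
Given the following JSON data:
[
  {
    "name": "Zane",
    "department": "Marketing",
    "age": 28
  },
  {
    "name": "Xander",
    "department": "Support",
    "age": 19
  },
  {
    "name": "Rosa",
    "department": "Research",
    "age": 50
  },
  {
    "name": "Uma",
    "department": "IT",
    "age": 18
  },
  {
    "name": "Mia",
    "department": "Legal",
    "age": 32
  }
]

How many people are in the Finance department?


Scanning records for department = Finance
  No matches found
Count: 0

ANSWER: 0


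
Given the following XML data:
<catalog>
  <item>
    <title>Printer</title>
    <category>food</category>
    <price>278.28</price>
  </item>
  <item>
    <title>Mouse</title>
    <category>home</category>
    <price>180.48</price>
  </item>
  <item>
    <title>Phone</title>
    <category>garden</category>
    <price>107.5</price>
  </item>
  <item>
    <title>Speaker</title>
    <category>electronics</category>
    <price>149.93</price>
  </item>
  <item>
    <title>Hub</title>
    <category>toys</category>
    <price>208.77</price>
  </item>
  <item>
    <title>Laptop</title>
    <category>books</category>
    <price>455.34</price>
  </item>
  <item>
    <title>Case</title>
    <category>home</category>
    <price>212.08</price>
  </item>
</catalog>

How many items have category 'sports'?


Scanning <item> elements for <category>sports</category>:
Count: 0

ANSWER: 0


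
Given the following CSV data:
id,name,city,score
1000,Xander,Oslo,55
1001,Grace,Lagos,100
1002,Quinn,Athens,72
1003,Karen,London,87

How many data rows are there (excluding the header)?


Counting rows (excluding header):
Header: id,name,city,score
Data rows: 4

ANSWER: 4


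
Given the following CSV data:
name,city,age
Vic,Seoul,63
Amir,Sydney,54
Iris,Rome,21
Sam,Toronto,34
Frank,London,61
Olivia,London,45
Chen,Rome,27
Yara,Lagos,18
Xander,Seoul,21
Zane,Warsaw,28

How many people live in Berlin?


Scanning city column for 'Berlin':
Total matches: 0

ANSWER: 0


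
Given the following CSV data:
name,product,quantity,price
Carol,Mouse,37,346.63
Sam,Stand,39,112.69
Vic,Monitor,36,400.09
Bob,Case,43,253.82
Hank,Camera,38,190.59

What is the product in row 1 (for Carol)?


Row 1: Carol
Column 'product' = Mouse

ANSWER: Mouse


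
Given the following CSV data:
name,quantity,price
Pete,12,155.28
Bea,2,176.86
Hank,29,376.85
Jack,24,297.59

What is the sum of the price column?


Values in 'price' column:
  Row 1: 155.28
  Row 2: 176.86
  Row 3: 376.85
  Row 4: 297.59
Sum = 155.28 + 176.86 + 376.85 + 297.59 = 1006.58

ANSWER: 1006.58


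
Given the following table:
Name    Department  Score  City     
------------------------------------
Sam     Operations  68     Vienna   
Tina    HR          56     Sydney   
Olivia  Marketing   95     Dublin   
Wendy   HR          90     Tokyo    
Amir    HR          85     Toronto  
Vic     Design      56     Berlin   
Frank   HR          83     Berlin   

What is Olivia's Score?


Row 3: Olivia
Score = 95

ANSWER: 95


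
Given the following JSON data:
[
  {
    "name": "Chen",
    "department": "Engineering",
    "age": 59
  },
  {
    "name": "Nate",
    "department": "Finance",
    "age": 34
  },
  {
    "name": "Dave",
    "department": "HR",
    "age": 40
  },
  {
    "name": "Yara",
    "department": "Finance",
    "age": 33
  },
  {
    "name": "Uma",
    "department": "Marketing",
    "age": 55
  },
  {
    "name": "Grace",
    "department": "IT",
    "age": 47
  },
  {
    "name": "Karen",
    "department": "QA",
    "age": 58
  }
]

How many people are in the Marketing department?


Scanning records for department = Marketing
  Record 4: Uma
Count: 1

ANSWER: 1


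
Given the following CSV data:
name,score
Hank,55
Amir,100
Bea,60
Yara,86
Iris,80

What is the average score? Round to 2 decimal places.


Scores: 55, 100, 60, 86, 80
Sum = 381
Count = 5
Average = 381 / 5 = 76.20

ANSWER: 76.20


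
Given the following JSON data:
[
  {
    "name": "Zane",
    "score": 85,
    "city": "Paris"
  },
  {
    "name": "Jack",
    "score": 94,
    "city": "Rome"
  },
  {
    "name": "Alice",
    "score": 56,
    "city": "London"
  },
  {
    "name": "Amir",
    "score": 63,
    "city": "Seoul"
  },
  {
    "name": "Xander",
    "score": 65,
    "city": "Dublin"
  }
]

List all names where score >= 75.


Filtering records where score >= 75:
  Zane (score=85) -> YES
  Jack (score=94) -> YES
  Alice (score=56) -> no
  Amir (score=63) -> no
  Xander (score=65) -> no


ANSWER: Zane, Jack


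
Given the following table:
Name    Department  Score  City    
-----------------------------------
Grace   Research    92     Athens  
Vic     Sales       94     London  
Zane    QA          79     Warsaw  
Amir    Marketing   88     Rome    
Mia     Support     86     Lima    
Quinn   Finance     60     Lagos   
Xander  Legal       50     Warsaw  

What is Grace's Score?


Row 1: Grace
Score = 92

ANSWER: 92


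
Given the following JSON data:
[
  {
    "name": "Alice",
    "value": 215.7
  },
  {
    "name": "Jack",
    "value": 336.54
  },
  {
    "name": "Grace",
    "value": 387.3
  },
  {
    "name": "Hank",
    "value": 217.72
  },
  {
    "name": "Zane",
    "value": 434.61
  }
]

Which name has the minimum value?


Comparing values:
  Alice: 215.7
  Jack: 336.54
  Grace: 387.3
  Hank: 217.72
  Zane: 434.61
Minimum: Alice (215.7)

ANSWER: Alice


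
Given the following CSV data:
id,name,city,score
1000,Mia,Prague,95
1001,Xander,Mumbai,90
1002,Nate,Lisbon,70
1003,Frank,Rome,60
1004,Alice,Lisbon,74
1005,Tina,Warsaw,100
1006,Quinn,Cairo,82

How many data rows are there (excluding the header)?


Counting rows (excluding header):
Header: id,name,city,score
Data rows: 7

ANSWER: 7


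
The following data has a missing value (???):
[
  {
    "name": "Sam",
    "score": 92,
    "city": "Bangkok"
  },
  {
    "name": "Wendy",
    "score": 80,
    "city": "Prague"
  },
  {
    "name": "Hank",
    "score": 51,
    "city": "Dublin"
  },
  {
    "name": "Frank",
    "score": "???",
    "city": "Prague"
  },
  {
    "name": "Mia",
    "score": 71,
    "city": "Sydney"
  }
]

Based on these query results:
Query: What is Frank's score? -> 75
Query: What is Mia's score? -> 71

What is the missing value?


The missing value is Frank's score
From query: Frank's score = 75

ANSWER: 75


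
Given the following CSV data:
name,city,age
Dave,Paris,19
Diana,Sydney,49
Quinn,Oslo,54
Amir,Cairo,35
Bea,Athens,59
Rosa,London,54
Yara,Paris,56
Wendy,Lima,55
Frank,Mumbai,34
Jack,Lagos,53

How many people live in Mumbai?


Scanning city column for 'Mumbai':
  Row 9: Frank -> MATCH
Total matches: 1

ANSWER: 1


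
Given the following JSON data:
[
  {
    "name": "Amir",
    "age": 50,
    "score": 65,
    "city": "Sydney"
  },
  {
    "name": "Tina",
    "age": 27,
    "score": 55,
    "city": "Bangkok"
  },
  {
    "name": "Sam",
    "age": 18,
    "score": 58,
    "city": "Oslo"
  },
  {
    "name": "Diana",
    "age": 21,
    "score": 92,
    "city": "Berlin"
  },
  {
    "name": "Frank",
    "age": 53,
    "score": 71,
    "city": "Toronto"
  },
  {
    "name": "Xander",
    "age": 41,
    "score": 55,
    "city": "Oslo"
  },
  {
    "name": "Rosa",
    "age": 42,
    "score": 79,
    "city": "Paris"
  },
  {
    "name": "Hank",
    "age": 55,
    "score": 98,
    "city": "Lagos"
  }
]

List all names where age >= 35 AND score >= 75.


Checking both conditions:
  Amir (age=50, score=65) -> no
  Tina (age=27, score=55) -> no
  Sam (age=18, score=58) -> no
  Diana (age=21, score=92) -> no
  Frank (age=53, score=71) -> no
  Xander (age=41, score=55) -> no
  Rosa (age=42, score=79) -> YES
  Hank (age=55, score=98) -> YES


ANSWER: Rosa, Hank


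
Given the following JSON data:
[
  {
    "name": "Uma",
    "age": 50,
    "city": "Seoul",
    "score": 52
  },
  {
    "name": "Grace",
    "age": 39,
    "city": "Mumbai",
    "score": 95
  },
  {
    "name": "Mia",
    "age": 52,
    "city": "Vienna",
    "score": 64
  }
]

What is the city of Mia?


Looking up record where name = Mia
Record index: 2
Field 'city' = Vienna

ANSWER: Vienna


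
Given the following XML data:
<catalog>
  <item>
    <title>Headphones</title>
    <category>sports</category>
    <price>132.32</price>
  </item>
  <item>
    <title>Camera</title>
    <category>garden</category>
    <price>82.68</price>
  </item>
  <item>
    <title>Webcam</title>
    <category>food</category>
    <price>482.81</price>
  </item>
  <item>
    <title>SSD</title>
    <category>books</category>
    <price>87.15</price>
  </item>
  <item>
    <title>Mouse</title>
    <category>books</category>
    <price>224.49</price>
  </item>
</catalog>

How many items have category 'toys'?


Scanning <item> elements for <category>toys</category>:
Count: 0

ANSWER: 0


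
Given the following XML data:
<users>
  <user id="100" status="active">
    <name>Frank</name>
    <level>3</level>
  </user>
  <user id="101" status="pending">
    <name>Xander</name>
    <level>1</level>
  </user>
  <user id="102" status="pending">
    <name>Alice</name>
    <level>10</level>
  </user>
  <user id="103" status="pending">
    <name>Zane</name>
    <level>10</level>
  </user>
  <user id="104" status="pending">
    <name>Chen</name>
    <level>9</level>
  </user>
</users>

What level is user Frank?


Finding user: Frank
<level>3</level>

ANSWER: 3


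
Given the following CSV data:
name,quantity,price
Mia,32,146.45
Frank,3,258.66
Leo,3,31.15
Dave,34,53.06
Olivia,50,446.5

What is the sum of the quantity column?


Values in 'quantity' column:
  Row 1: 32
  Row 2: 3
  Row 3: 3
  Row 4: 34
  Row 5: 50
Sum = 32 + 3 + 3 + 34 + 50 = 122

ANSWER: 122


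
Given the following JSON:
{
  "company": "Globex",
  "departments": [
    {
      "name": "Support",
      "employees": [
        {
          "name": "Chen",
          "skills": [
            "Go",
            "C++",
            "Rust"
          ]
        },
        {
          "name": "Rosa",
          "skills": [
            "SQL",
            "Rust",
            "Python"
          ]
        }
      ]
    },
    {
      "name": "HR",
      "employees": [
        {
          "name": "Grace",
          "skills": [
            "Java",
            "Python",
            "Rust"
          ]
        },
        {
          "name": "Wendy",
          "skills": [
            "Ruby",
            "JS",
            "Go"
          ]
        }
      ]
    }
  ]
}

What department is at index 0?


Path: departments[0].name
Value: Support

ANSWER: Support


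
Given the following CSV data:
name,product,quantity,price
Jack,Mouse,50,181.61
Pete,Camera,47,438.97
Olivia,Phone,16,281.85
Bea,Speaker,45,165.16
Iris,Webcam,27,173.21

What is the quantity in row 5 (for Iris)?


Row 5: Iris
Column 'quantity' = 27

ANSWER: 27


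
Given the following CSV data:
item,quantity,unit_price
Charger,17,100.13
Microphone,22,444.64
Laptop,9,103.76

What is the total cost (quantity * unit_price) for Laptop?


Row: Laptop
quantity = 9
unit_price = 103.76
total = 9 * 103.76 = 933.84

ANSWER: 933.84


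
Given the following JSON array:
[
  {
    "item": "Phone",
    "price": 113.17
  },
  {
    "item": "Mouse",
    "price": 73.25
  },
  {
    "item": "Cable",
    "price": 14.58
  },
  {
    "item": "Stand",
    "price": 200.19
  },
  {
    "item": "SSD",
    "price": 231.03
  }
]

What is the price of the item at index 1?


Array index 1 -> Mouse
price = 73.25

ANSWER: 73.25


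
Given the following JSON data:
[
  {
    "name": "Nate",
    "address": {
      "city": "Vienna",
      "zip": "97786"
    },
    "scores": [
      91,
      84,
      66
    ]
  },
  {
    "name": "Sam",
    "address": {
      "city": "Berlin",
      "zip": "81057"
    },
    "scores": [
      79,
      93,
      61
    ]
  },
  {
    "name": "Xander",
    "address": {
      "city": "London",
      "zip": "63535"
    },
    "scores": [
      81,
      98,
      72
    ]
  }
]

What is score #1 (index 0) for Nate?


Path: records[0].scores[0]
Value: 91

ANSWER: 91


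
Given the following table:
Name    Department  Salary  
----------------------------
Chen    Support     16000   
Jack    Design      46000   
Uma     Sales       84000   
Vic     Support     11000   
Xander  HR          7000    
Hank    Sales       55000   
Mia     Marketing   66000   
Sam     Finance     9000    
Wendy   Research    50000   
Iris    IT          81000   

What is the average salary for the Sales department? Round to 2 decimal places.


Sales department members:
  Uma: 84000
  Hank: 55000
Sum = 139000
Count = 2
Average = 139000 / 2 = 69500.00

ANSWER: 69500.00


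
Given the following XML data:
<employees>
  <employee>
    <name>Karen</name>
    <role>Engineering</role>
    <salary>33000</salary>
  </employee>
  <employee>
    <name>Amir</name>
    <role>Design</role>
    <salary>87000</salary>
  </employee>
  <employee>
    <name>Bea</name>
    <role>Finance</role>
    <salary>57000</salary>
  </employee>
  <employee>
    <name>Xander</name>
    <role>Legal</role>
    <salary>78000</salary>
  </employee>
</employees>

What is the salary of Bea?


Searching for <employee> with <name>Bea</name>
Found at position 3
<salary>57000</salary>

ANSWER: 57000


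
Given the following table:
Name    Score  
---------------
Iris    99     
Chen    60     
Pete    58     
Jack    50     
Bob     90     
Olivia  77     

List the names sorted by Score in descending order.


Sorting by Score (descending):
  Iris: 99
  Bob: 90
  Olivia: 77
  Chen: 60
  Pete: 58
  Jack: 50


ANSWER: Iris, Bob, Olivia, Chen, Pete, Jack


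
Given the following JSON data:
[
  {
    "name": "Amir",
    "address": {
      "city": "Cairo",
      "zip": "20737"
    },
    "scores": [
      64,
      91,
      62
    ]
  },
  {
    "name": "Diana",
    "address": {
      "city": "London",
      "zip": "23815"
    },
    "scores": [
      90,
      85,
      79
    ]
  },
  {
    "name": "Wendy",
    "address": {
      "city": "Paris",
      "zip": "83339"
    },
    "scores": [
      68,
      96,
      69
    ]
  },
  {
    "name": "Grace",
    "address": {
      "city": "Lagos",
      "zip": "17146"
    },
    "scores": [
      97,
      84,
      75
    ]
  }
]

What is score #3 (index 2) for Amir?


Path: records[0].scores[2]
Value: 62

ANSWER: 62


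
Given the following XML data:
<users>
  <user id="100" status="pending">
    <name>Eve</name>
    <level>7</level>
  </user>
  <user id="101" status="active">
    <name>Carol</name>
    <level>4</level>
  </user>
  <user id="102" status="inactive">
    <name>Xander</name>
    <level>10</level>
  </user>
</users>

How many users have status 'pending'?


Counting users with status='pending':
  Eve (id=100) -> MATCH
Count: 1

ANSWER: 1


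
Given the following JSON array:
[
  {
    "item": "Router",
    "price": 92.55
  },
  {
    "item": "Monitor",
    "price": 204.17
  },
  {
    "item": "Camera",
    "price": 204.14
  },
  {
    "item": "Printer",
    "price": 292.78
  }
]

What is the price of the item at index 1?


Array index 1 -> Monitor
price = 204.17

ANSWER: 204.17


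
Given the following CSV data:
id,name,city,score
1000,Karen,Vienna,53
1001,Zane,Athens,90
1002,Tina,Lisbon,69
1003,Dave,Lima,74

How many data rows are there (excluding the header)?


Counting rows (excluding header):
Header: id,name,city,score
Data rows: 4

ANSWER: 4


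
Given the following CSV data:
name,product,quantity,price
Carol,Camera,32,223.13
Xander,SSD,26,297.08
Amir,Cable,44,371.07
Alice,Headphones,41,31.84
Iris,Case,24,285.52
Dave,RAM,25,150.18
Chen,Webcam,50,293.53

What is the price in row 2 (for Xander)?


Row 2: Xander
Column 'price' = 297.08

ANSWER: 297.08


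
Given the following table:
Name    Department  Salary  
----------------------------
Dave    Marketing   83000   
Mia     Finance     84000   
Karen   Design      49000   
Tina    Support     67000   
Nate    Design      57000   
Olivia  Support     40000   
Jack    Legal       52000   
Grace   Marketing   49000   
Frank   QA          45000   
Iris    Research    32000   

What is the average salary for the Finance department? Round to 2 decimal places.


Finance department members:
  Mia: 84000
Sum = 84000
Count = 1
Average = 84000 / 1 = 84000.00

ANSWER: 84000.00


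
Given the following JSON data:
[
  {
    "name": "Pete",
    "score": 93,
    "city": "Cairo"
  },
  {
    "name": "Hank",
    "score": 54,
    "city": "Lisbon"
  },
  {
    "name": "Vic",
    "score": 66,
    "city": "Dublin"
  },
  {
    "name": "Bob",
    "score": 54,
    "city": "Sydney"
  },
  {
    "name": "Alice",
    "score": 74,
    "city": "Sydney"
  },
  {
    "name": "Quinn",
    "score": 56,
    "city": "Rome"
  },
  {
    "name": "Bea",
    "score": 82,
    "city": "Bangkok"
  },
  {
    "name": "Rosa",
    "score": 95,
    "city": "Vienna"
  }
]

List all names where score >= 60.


Filtering records where score >= 60:
  Pete (score=93) -> YES
  Hank (score=54) -> no
  Vic (score=66) -> YES
  Bob (score=54) -> no
  Alice (score=74) -> YES
  Quinn (score=56) -> no
  Bea (score=82) -> YES
  Rosa (score=95) -> YES


ANSWER: Pete, Vic, Alice, Bea, Rosa


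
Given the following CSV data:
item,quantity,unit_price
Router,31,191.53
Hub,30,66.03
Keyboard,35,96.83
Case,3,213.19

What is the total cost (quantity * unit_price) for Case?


Row: Case
quantity = 3
unit_price = 213.19
total = 3 * 213.19 = 639.57

ANSWER: 639.57


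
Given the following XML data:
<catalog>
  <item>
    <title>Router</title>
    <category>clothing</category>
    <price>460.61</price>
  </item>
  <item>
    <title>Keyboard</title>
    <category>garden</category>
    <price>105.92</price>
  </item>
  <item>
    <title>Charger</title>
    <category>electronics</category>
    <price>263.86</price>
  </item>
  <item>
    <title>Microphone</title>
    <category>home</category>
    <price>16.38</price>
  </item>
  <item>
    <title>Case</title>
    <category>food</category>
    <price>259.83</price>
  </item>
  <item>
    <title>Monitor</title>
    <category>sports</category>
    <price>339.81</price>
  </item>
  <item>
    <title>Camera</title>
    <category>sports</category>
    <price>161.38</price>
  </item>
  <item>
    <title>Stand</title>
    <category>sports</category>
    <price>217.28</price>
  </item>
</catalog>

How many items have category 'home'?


Scanning <item> elements for <category>home</category>:
  Item 4: Microphone -> MATCH
Count: 1

ANSWER: 1


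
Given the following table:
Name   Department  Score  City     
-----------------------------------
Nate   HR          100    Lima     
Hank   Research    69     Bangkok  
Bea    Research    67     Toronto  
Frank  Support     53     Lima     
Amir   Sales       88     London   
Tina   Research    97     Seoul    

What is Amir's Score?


Row 5: Amir
Score = 88

ANSWER: 88


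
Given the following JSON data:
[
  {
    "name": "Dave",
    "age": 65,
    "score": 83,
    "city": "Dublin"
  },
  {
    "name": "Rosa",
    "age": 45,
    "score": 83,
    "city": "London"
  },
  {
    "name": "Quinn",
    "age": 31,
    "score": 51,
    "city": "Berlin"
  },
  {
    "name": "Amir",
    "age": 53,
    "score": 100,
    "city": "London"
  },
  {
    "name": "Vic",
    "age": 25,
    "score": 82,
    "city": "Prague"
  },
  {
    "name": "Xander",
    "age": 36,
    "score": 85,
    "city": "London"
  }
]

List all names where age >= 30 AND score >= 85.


Checking both conditions:
  Dave (age=65, score=83) -> no
  Rosa (age=45, score=83) -> no
  Quinn (age=31, score=51) -> no
  Amir (age=53, score=100) -> YES
  Vic (age=25, score=82) -> no
  Xander (age=36, score=85) -> YES


ANSWER: Amir, Xander


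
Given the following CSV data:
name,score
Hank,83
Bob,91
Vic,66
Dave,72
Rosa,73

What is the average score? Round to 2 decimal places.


Scores: 83, 91, 66, 72, 73
Sum = 385
Count = 5
Average = 385 / 5 = 77.00

ANSWER: 77.00


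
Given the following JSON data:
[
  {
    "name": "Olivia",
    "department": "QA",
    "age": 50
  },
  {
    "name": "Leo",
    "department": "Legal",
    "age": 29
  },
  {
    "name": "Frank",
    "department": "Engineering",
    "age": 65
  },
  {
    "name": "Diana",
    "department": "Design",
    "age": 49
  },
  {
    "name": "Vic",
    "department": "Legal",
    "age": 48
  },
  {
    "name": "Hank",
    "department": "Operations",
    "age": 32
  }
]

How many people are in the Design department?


Scanning records for department = Design
  Record 3: Diana
Count: 1

ANSWER: 1


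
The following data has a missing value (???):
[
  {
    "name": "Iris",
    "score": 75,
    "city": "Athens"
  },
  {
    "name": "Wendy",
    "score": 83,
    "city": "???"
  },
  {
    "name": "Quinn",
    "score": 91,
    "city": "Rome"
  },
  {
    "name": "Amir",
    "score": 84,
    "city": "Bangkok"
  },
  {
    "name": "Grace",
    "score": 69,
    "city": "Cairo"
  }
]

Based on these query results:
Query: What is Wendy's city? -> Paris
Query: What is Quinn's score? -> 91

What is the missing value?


The missing value is Wendy's city
From query: Wendy's city = Paris

ANSWER: Paris


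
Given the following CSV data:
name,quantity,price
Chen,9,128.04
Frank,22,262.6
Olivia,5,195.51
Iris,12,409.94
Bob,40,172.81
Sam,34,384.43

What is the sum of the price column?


Values in 'price' column:
  Row 1: 128.04
  Row 2: 262.6
  Row 3: 195.51
  Row 4: 409.94
  Row 5: 172.81
  Row 6: 384.43
Sum = 128.04 + 262.6 + 195.51 + 409.94 + 172.81 + 384.43 = 1553.33

ANSWER: 1553.33


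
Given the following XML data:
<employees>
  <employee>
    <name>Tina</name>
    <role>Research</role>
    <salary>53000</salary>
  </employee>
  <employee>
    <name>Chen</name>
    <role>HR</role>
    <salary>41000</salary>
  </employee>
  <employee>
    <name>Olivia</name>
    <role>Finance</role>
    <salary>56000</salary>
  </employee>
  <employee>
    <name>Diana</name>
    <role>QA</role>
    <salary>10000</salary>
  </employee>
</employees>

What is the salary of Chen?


Searching for <employee> with <name>Chen</name>
Found at position 2
<salary>41000</salary>

ANSWER: 41000


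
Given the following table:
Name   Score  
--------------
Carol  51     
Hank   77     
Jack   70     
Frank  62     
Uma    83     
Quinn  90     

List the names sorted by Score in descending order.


Sorting by Score (descending):
  Quinn: 90
  Uma: 83
  Hank: 77
  Jack: 70
  Frank: 62
  Carol: 51


ANSWER: Quinn, Uma, Hank, Jack, Frank, Carol


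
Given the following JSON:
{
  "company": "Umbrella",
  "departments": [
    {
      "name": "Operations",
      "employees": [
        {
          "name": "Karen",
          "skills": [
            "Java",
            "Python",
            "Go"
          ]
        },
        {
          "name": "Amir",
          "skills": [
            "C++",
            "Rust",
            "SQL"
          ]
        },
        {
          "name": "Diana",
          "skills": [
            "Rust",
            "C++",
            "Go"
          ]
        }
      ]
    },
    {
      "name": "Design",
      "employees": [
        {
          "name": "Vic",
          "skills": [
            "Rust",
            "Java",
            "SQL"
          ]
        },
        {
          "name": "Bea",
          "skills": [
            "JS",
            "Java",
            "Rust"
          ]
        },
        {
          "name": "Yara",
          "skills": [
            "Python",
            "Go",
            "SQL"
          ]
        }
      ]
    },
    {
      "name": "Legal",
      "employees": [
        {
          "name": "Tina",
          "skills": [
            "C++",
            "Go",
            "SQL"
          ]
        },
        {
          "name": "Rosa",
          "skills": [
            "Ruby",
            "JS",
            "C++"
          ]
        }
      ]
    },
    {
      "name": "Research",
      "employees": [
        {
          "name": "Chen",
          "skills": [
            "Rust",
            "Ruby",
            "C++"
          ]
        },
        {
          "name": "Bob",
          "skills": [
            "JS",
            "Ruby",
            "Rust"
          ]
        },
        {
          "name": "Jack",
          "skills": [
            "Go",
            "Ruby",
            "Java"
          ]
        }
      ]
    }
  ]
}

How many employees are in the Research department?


Path: departments[3].employees
Count: 3

ANSWER: 3


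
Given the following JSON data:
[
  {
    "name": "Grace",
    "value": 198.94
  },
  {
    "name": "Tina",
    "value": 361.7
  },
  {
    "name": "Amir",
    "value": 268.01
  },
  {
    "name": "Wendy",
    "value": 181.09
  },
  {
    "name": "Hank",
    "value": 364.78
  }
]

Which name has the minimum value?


Comparing values:
  Grace: 198.94
  Tina: 361.7
  Amir: 268.01
  Wendy: 181.09
  Hank: 364.78
Minimum: Wendy (181.09)

ANSWER: Wendy


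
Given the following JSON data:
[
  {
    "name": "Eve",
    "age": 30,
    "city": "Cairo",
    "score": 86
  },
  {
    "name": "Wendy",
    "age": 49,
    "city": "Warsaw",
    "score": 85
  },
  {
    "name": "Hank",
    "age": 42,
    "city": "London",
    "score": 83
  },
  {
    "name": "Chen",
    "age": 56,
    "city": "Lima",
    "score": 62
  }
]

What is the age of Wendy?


Looking up record where name = Wendy
Record index: 1
Field 'age' = 49

ANSWER: 49


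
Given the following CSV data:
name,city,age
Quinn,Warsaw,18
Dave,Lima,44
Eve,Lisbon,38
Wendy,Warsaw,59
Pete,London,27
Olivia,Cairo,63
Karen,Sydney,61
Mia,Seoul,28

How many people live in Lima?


Scanning city column for 'Lima':
  Row 2: Dave -> MATCH
Total matches: 1

ANSWER: 1


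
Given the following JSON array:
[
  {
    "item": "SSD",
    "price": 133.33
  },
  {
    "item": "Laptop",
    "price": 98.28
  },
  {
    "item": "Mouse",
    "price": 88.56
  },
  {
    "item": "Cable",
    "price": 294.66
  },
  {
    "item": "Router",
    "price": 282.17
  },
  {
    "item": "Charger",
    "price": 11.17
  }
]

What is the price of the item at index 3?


Array index 3 -> Cable
price = 294.66

ANSWER: 294.66


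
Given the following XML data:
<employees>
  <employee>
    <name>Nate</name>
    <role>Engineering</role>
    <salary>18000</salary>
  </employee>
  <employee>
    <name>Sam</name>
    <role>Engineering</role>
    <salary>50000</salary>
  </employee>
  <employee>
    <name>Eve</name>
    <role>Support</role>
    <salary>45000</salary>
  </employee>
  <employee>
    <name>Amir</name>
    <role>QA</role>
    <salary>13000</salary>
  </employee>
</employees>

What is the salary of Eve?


Searching for <employee> with <name>Eve</name>
Found at position 3
<salary>45000</salary>

ANSWER: 45000


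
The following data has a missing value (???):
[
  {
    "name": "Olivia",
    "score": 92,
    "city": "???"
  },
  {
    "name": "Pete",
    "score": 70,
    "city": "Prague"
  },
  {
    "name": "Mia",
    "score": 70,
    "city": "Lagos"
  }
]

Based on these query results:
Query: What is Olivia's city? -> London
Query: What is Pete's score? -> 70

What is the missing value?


The missing value is Olivia's city
From query: Olivia's city = London

ANSWER: London


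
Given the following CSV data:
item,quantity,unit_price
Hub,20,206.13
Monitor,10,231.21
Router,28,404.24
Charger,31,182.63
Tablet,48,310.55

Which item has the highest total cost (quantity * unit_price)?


Computing row totals:
  Hub: 4122.6
  Monitor: 2312.1
  Router: 11318.72
  Charger: 5661.53
  Tablet: 14906.4
Maximum: Tablet (14906.4)

ANSWER: Tablet


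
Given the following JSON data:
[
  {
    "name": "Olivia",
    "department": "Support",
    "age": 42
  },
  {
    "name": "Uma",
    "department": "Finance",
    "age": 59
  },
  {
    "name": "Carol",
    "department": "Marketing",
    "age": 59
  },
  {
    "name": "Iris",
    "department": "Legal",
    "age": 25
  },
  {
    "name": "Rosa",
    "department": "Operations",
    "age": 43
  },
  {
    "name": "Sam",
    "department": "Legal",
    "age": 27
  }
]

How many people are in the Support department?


Scanning records for department = Support
  Record 0: Olivia
Count: 1

ANSWER: 1


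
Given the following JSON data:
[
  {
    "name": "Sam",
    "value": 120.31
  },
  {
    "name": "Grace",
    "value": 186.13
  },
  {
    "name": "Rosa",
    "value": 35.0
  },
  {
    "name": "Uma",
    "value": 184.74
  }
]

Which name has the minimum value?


Comparing values:
  Sam: 120.31
  Grace: 186.13
  Rosa: 35.0
  Uma: 184.74
Minimum: Rosa (35.0)

ANSWER: Rosa


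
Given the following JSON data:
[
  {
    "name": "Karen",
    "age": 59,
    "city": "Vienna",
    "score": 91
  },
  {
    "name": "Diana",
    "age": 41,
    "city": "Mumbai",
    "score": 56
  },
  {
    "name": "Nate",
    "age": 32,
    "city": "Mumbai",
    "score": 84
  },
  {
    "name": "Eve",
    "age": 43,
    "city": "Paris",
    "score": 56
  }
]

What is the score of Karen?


Looking up record where name = Karen
Record index: 0
Field 'score' = 91

ANSWER: 91


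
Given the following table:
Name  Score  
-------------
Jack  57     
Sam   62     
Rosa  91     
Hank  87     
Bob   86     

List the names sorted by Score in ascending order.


Sorting by Score (ascending):
  Jack: 57
  Sam: 62
  Bob: 86
  Hank: 87
  Rosa: 91


ANSWER: Jack, Sam, Bob, Hank, Rosa


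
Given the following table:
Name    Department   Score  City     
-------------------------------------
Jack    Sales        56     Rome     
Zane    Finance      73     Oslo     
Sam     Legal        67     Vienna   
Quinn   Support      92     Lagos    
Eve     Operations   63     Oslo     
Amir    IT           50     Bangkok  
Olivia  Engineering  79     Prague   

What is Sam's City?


Row 3: Sam
City = Vienna

ANSWER: Vienna


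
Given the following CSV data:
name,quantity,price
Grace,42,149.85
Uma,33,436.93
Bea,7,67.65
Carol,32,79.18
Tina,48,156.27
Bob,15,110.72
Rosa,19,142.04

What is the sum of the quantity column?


Values in 'quantity' column:
  Row 1: 42
  Row 2: 33
  Row 3: 7
  Row 4: 32
  Row 5: 48
  Row 6: 15
  Row 7: 19
Sum = 42 + 33 + 7 + 32 + 48 + 15 + 19 = 196

ANSWER: 196


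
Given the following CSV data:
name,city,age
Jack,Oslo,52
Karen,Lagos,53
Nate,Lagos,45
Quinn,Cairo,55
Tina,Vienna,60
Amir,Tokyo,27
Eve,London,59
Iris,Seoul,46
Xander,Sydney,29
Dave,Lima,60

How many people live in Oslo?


Scanning city column for 'Oslo':
  Row 1: Jack -> MATCH
Total matches: 1

ANSWER: 1


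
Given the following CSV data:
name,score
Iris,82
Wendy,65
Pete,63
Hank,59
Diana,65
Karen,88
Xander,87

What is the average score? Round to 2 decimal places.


Scores: 82, 65, 63, 59, 65, 88, 87
Sum = 509
Count = 7
Average = 509 / 7 = 72.71

ANSWER: 72.71


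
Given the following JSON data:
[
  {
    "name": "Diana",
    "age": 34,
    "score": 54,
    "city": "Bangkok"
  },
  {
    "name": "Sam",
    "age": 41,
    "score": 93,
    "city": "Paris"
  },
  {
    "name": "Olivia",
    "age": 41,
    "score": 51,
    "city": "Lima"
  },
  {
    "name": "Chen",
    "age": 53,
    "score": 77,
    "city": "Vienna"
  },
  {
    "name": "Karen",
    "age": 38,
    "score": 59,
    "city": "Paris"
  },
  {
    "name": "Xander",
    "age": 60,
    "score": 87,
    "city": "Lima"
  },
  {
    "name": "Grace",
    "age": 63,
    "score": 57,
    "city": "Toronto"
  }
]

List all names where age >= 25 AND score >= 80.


Checking both conditions:
  Diana (age=34, score=54) -> no
  Sam (age=41, score=93) -> YES
  Olivia (age=41, score=51) -> no
  Chen (age=53, score=77) -> no
  Karen (age=38, score=59) -> no
  Xander (age=60, score=87) -> YES
  Grace (age=63, score=57) -> no


ANSWER: Sam, Xander


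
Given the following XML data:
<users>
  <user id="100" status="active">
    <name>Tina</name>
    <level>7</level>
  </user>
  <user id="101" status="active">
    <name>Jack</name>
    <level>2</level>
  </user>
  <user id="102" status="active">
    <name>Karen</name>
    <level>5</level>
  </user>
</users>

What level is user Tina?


Finding user: Tina
<level>7</level>

ANSWER: 7


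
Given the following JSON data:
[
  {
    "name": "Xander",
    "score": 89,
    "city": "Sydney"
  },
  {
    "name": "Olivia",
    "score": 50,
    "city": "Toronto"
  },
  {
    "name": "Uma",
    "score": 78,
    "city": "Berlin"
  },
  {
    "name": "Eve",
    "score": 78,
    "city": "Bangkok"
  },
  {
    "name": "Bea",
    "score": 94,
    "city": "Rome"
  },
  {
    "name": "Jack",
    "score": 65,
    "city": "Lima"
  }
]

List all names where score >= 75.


Filtering records where score >= 75:
  Xander (score=89) -> YES
  Olivia (score=50) -> no
  Uma (score=78) -> YES
  Eve (score=78) -> YES
  Bea (score=94) -> YES
  Jack (score=65) -> no


ANSWER: Xander, Uma, Eve, Bea


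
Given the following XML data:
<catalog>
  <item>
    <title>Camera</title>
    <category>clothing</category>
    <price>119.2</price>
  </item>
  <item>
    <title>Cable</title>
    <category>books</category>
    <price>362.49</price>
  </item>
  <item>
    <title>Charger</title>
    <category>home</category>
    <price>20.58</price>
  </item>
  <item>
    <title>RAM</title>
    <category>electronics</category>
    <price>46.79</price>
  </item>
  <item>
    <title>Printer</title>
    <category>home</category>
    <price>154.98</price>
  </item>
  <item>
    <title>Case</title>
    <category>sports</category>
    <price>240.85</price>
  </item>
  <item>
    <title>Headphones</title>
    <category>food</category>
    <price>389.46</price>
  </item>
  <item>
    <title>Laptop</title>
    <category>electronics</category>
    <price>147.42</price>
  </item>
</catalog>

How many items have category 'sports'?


Scanning <item> elements for <category>sports</category>:
  Item 6: Case -> MATCH
Count: 1

ANSWER: 1


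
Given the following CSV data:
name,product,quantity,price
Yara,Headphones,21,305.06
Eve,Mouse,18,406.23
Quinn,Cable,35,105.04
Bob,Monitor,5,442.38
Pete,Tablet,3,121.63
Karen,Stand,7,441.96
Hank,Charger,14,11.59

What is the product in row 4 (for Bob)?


Row 4: Bob
Column 'product' = Monitor

ANSWER: Monitor


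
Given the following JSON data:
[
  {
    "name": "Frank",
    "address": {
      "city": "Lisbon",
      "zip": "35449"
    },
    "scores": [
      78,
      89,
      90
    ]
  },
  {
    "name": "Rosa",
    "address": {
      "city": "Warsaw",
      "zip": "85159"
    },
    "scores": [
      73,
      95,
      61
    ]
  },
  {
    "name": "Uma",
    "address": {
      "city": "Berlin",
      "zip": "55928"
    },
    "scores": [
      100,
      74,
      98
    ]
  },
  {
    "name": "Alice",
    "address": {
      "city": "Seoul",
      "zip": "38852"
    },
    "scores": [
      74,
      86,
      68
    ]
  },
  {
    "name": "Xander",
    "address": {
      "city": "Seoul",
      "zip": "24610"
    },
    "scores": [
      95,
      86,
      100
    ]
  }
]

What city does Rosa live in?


Path: records[1].address.city
Value: Warsaw

ANSWER: Warsaw


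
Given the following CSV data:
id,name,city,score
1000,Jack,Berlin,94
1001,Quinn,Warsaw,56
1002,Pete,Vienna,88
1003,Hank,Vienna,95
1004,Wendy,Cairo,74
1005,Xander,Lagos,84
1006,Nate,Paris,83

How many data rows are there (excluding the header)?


Counting rows (excluding header):
Header: id,name,city,score
Data rows: 7

ANSWER: 7


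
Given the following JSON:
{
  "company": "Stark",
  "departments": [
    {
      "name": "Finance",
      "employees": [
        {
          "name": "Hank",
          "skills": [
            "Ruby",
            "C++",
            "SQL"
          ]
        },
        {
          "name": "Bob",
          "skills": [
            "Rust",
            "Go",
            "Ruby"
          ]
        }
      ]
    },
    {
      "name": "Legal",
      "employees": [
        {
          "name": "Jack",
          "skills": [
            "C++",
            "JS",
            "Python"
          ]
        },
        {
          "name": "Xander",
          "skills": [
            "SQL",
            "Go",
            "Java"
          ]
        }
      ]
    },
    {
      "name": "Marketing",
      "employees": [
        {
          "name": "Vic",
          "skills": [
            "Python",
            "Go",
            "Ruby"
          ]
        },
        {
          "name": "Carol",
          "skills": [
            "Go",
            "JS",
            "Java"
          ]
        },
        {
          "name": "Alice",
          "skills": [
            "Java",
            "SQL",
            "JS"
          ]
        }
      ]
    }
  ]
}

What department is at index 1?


Path: departments[1].name
Value: Legal

ANSWER: Legal
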